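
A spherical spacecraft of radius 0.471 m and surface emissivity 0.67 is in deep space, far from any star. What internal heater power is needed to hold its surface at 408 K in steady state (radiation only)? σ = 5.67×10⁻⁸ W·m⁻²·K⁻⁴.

P ≈ 2930 W

P = εσ·4πr²·T⁴.
4πr² = 2.788 m²; T⁴ = 2.771×10¹⁰ K⁴.
P = 0.67·5.67×10⁻⁸·2.788·2.771×10¹⁰.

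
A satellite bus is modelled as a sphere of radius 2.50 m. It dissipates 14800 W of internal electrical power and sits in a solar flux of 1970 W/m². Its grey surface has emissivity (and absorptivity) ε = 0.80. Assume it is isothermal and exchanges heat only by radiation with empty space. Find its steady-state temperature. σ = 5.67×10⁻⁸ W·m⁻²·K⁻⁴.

T ≈ 337 K

At steady state, absorbed solar power + internal power = radiated power.
Absorbed: α·S·A_cross = 0.80·1970·19.63 = 30940 W (cross-section πr²).
Total input = 30940 + 14800 = 45740 W.
Radiated: εσ·A_surf·T⁴ with A_surf = 4πr² = 78.54 m².
T⁴ = 45740/(0.80·5.67×10⁻⁸·78.54) = 1.284×10¹⁰ K⁴.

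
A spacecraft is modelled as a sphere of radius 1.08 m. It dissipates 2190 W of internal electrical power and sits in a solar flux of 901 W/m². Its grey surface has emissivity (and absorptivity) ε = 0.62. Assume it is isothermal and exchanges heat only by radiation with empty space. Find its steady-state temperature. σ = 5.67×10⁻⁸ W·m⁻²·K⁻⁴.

T ≈ 301 K

At steady state, absorbed solar power + internal power = radiated power.
Absorbed: α·S·A_cross = 0.62·901·3.664 = 2047 W (cross-section πr²).
Total input = 2047 + 2190 = 4237 W.
Radiated: εσ·A_surf·T⁴ with A_surf = 4πr² = 14.66 m².
T⁴ = 4237/(0.62·5.67×10⁻⁸·14.66) = 8.223×10⁹ K⁴.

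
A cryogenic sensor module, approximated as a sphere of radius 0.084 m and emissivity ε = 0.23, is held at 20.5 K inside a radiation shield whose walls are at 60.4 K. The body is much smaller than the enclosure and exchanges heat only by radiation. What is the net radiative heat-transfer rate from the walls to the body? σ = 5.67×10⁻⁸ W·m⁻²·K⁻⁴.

P_net ≈ 0.0152 W

For a small grey body in a large enclosure: P_net = εσA(T_body⁴ − T_wall⁴).
A = 4πr² = 0.08867 m²; T_body⁴ − T_wall⁴ = 1.766×10⁵ − 1.331×10⁷ = -1.313×10⁷ K⁴.
|P_net| = 0.23·5.67×10⁻⁸·0.08867·1.313×10⁷.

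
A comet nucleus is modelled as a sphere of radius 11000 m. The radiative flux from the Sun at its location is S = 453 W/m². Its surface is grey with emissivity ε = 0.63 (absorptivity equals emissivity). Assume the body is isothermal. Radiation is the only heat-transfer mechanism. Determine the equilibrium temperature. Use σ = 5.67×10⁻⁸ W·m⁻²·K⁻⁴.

At equilibrium, absorbed power = emitted power.
Absorbing cross-section = πr² = 3.801×10⁸ m²; emitting surface = 4πr² = 1.521×10⁹ m² (ratio 4).
εS·A_cross = εσ·A_surf·T⁴  ⇒  T⁴ = S/(4σ)   (ε cancels).
T⁴ = 453/(4·5.67×10⁻⁸) = 1.997×10⁹ K⁴.
T = (1.997×10⁹)^(1/4).

T ≈ 211 K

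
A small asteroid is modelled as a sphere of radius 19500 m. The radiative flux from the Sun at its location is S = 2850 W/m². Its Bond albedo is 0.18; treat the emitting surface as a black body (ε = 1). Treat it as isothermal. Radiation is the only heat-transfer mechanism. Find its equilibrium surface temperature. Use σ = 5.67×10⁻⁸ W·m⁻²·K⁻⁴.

T ≈ 319 K

At equilibrium, absorbed power = emitted power.
Absorbing cross-section = πr² = 1.195×10⁹ m²; emitting surface = 4πr² = 4.778×10⁹ m² (ratio 4).
(1−a)S·A_cross = εσ·A_surf·T⁴  ⇒  T⁴ = (1−a)S/(4σ).
T⁴ = 0.820·2850/(4·5.67×10⁻⁸) = 1.030×10¹⁰ K⁴.
T = (1.030×10¹⁰)^(1/4).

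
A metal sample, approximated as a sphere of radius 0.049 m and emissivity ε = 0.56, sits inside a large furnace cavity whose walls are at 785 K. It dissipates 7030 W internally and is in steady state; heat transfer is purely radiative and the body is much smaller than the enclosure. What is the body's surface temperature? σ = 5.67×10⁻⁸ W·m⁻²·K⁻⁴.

T ≈ 1670 K

For a small grey body in a large enclosure, net radiated power = εσA(T⁴ − T_w⁴).
Steady state: P = εσA(T⁴ − T_w⁴) with A = 4πr² = 0.03017 m².
T⁴ = P/(εσA) + T_w⁴ = 7030/(0.56·5.67×10⁻⁸·0.03017) + (785)⁴
    = 7.338×10¹² + 3.797×10¹¹ = 7.718×10¹² K⁴.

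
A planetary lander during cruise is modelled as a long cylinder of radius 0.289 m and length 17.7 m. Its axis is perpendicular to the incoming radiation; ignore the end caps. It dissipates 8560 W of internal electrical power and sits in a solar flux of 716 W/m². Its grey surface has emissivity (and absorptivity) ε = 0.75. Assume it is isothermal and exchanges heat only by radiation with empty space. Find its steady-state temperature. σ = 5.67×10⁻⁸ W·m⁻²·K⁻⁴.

T ≈ 318 K

At steady state, absorbed solar power + internal power = radiated power.
Absorbed: α·S·A_cross = 0.75·716·10.23 = 5494 W (cross-section 2rL).
Total input = 5494 + 8560 = 14050 W.
Radiated: εσ·A_surf·T⁴ with A_surf = 2πrL = 32.14 m².
T⁴ = 14050/(0.75·5.67×10⁻⁸·32.14) = 1.028×10¹⁰ K⁴.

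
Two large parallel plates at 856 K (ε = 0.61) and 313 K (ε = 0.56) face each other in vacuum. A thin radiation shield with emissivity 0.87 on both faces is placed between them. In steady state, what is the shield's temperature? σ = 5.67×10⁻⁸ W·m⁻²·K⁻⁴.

T_s ≈ 730 K

In steady state the net flux on the hot side equals that on the cold side.
σ(T₁⁴−T_s⁴)/D₁ = σ(T_s⁴−T₂⁴)/D₂, with D₁ = 1/ε₁+1/ε_s−1 = 1.789, D₂ = 1/ε_s+1/ε₂−1 = 1.935.
Solve for T_s⁴: T_s⁴ = (D₂·T₁⁴ + D₁·T₂⁴)/(D₁+D₂) = 2.836×10¹¹ K⁴.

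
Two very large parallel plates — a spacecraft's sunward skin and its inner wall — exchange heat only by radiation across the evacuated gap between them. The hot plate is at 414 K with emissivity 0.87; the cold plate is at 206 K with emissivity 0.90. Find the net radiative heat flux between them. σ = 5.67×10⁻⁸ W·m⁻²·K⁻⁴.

q ≈ 1240 W/m²

For two infinite grey parallel plates, q = σ(T₁⁴ − T₂⁴)/(1/ε₁ + 1/ε₂ − 1).
T₁⁴ − T₂⁴ = 2.938×10¹⁰ − 1.801×10⁹ = 2.758×10¹⁰ K⁴.
1/ε₁ + 1/ε₂ − 1 = 1.149 + 1.111 − 1 = 1.261.
q = 5.67×10⁻⁸ × 2.758×10¹⁰ / 1.261.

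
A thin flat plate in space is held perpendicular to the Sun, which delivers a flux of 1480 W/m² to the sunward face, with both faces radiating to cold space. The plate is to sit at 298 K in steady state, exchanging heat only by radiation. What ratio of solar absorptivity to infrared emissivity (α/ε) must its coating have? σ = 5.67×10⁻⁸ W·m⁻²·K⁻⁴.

Balance: αS·A = εσ·2A·T⁴ ⇒ α/ε = 2σT⁴/S.
α/ε = 2·5.67×10⁻⁸·(298)⁴/1480 = 2·5.67×10⁻⁸·7.886×10⁹/1480.

α/ε ≈ 0.604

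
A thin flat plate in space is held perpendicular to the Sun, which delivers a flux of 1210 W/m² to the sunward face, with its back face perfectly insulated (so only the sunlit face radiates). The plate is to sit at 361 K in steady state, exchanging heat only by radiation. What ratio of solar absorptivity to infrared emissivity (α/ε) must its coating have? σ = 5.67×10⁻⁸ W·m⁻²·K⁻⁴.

α/ε ≈ 0.796

Balance: αS·A = εσ·1A·T⁴ ⇒ α/ε = σT⁴/S.
α/ε = 5.67×10⁻⁸·(361)⁴/1210 = 5.67×10⁻⁸·1.698×10¹⁰/1210.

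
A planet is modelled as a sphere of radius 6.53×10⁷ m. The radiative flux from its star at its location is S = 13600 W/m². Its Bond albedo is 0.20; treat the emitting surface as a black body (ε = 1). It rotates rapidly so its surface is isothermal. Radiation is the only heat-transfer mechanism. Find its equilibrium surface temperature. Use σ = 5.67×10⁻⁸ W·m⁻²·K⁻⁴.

T ≈ 468 K

At equilibrium, absorbed power = emitted power.
Absorbing cross-section = πr² = 1.340×10¹⁶ m²; emitting surface = 4πr² = 5.358×10¹⁶ m² (ratio 4).
(1−a)S·A_cross = εσ·A_surf·T⁴  ⇒  T⁴ = (1−a)S/(4σ).
T⁴ = 0.800·13600/(4·5.67×10⁻⁸) = 4.797×10¹⁰ K⁴.
T = (4.797×10¹⁰)^(1/4).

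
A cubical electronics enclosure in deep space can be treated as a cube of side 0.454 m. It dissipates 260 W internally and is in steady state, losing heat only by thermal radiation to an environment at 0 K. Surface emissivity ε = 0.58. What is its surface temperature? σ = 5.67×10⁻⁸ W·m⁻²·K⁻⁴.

T ≈ 283 K

Steady state: internal power = radiated power, P = εσA T⁴.
Radiating area A = 6L² = 1.237 m².
T⁴ = P/(εσA) = 260/(0.58·5.67×10⁻⁸·1.237) = 6.393×10⁹ K⁴.
T = (6.393×10⁹)^(1/4).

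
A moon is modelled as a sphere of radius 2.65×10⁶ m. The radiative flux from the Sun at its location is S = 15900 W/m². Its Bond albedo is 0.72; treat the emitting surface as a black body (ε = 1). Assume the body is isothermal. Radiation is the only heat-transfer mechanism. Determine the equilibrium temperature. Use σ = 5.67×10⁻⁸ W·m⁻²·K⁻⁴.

T ≈ 374 K

At equilibrium, absorbed power = emitted power.
Absorbing cross-section = πr² = 2.206×10¹³ m²; emitting surface = 4πr² = 8.825×10¹³ m² (ratio 4).
(1−a)S·A_cross = εσ·A_surf·T⁴  ⇒  T⁴ = (1−a)S/(4σ).
T⁴ = 0.280·15900/(4·5.67×10⁻⁸) = 1.963×10¹⁰ K⁴.
T = (1.963×10¹⁰)^(1/4).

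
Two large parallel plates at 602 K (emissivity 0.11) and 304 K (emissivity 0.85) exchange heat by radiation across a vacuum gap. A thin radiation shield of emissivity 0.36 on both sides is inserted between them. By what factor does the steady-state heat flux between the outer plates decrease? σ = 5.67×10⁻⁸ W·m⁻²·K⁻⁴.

Without shield: q₀ = σΔ(T⁴)/(1/ε₁+1/ε₂−1) with denominator 9.267.
With shield the two gaps are in series; the resistances add: (1/ε₁+1/ε_s−1)+(1/ε_s+1/ε₂−1) = 10.87+2.954 = 13.82.
Heat-flux ratio q₀/q = 13.82/9.267.

factor ≈ 1.49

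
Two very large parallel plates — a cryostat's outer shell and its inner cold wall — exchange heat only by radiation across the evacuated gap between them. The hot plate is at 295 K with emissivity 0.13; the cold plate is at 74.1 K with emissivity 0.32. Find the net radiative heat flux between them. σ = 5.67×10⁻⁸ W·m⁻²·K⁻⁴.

For two infinite grey parallel plates, q = σ(T₁⁴ − T₂⁴)/(1/ε₁ + 1/ε₂ − 1).
T₁⁴ − T₂⁴ = 7.573×10⁹ − 3.015×10⁷ = 7.543×10⁹ K⁴.
1/ε₁ + 1/ε₂ − 1 = 7.692 + 3.125 − 1 = 9.817.
q = 5.67×10⁻⁸ × 7.543×10⁹ / 9.817.

q ≈ 43.6 W/m²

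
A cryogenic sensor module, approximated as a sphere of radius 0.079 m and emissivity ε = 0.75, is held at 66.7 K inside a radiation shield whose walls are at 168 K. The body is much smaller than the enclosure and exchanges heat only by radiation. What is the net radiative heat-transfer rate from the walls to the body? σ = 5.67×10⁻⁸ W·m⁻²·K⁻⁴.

For a small grey body in a large enclosure: P_net = εσA(T_body⁴ − T_wall⁴).
A = 4πr² = 0.07843 m²; T_body⁴ − T_wall⁴ = 1.979×10⁷ − 7.966×10⁸ = -7.768×10⁸ K⁴.
|P_net| = 0.75·5.67×10⁻⁸·0.07843·7.768×10⁸.

P_net ≈ 2.59 W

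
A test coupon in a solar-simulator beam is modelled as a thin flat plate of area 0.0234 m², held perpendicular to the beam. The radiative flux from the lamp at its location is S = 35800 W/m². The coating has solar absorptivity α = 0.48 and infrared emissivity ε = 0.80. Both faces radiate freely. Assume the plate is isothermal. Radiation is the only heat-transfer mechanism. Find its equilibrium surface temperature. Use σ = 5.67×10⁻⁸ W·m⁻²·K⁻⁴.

T ≈ 660 K

At equilibrium, absorbed power = emitted power.
Absorbing cross-section = A = 0.02340 m²; emitting surface = 2A = 0.04680 m² (ratio 2).
αS·A_cross = εσ·A_surf·T⁴  ⇒  T⁴ = αS/(ε·2σ).
T⁴ = 0.480·35800/(0.80·2·5.67×10⁻⁸) = 1.894×10¹¹ K⁴.
T = (1.894×10¹¹)^(1/4).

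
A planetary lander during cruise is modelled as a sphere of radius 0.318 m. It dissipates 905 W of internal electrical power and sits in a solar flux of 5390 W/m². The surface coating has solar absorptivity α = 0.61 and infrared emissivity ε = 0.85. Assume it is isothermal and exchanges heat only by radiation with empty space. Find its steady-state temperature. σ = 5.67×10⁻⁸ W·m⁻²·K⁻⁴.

T ≈ 422 K

At steady state, absorbed solar power + internal power = radiated power.
Absorbed: α·S·A_cross = 0.61·5390·0.3177 = 1045 W (cross-section πr²).
Total input = 1045 + 905 = 1950 W.
Radiated: εσ·A_surf·T⁴ with A_surf = 4πr² = 1.271 m².
T⁴ = 1950/(0.85·5.67×10⁻⁸·1.271) = 3.183×10¹⁰ K⁴.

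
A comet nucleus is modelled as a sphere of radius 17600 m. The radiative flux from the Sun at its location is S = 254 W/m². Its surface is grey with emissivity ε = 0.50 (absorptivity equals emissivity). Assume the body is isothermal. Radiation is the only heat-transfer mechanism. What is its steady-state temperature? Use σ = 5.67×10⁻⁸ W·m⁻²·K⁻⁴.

At equilibrium, absorbed power = emitted power.
Absorbing cross-section = πr² = 9.731×10⁸ m²; emitting surface = 4πr² = 3.893×10⁹ m² (ratio 4).
εS·A_cross = εσ·A_surf·T⁴  ⇒  T⁴ = S/(4σ)   (ε cancels).
T⁴ = 254/(4·5.67×10⁻⁸) = 1.120×10⁹ K⁴.
T = (1.120×10⁹)^(1/4).

T ≈ 183 K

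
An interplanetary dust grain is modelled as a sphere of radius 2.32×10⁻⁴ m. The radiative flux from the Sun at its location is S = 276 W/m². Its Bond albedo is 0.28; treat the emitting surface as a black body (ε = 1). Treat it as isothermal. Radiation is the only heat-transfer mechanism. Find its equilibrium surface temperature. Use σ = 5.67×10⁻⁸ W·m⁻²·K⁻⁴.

T ≈ 172 K

At equilibrium, absorbed power = emitted power.
Absorbing cross-section = πr² = 1.691×10⁻⁷ m²; emitting surface = 4πr² = 6.764×10⁻⁷ m² (ratio 4).
(1−a)S·A_cross = εσ·A_surf·T⁴  ⇒  T⁴ = (1−a)S/(4σ).
T⁴ = 0.720·276/(4·5.67×10⁻⁸) = 8.762×10⁸ K⁴.
T = (8.762×10⁸)^(1/4).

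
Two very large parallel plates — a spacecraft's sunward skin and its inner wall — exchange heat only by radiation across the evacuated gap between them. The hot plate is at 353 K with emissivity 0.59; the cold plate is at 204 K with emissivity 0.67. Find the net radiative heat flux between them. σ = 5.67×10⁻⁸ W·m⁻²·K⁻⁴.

For two infinite grey parallel plates, q = σ(T₁⁴ − T₂⁴)/(1/ε₁ + 1/ε₂ − 1).
T₁⁴ − T₂⁴ = 1.553×10¹⁰ − 1.732×10⁹ = 1.380×10¹⁰ K⁴.
1/ε₁ + 1/ε₂ − 1 = 1.695 + 1.493 − 1 = 2.187.
q = 5.67×10⁻⁸ × 1.380×10¹⁰ / 2.187.

q ≈ 358 W/m²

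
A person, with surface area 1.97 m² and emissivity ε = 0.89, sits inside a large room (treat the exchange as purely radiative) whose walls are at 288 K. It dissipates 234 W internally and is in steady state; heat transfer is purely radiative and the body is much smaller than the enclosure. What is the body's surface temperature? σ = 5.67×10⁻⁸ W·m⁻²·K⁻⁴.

For a small grey body in a large enclosure, net radiated power = εσA(T⁴ − T_w⁴).
Steady state: P = εσA(T⁴ − T_w⁴) with A = 1.97 m².
T⁴ = P/(εσA) + T_w⁴ = 234/(0.89·5.67×10⁻⁸·1.970) + (288)⁴
    = 2.354×10⁹ + 6.880×10⁹ = 9.234×10⁹ K⁴.

T ≈ 310 K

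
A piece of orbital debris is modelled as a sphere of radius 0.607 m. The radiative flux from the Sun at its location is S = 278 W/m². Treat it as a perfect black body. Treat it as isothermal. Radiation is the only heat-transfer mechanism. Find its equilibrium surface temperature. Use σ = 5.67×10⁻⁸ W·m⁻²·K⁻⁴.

At equilibrium, absorbed power = emitted power.
Absorbing cross-section = πr² = 1.158 m²; emitting surface = 4πr² = 4.630 m² (ratio 4).
S·A_cross = εσ·A_surf·T⁴  ⇒  T⁴ = S/(4σ).
T⁴ = 1.00·278/(4·5.67×10⁻⁸) = 1.226×10⁹ K⁴.
T = (1.226×10⁹)^(1/4).

T ≈ 187 K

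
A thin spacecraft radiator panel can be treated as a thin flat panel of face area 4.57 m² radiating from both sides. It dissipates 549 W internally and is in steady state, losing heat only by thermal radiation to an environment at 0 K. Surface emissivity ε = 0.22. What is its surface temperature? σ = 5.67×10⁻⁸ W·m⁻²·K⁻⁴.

T ≈ 263 K

Steady state: internal power = radiated power, P = εσA T⁴.
Radiating area A = 2·4.57 = 9.140 m².
T⁴ = P/(εσA) = 549/(0.22·5.67×10⁻⁸·9.140) = 4.815×10⁹ K⁴.
T = (4.815×10⁹)^(1/4).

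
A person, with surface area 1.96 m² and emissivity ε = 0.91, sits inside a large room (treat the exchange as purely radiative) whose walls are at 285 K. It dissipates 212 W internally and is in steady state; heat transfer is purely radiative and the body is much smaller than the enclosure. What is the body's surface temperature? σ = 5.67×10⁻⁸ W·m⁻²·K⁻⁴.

For a small grey body in a large enclosure, net radiated power = εσA(T⁴ − T_w⁴).
Steady state: P = εσA(T⁴ − T_w⁴) with A = 1.96 m².
T⁴ = P/(εσA) + T_w⁴ = 212/(0.91·5.67×10⁻⁸·1.960) + (285)⁴
    = 2.096×10⁹ + 6.598×10⁹ = 8.694×10⁹ K⁴.

T ≈ 305 K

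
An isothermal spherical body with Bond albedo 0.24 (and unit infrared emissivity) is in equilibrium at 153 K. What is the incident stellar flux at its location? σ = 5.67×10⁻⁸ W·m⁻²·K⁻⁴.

(1−a)S·πr² = σ·4πr²·T⁴ ⇒ S = 4σT⁴/(1−a).
S = 4·5.67×10⁻⁸·5.480×10⁸/0.760.

S ≈ 164 W/m²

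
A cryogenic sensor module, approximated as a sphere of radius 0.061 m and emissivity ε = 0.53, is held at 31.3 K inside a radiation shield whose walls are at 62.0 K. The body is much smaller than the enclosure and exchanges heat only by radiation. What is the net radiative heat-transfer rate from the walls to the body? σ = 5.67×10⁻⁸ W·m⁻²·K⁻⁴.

P_net ≈ 0.0194 W

For a small grey body in a large enclosure: P_net = εσA(T_body⁴ − T_wall⁴).
A = 4πr² = 0.04676 m²; T_body⁴ − T_wall⁴ = 9.598×10⁵ − 1.478×10⁷ = -1.382×10⁷ K⁴.
|P_net| = 0.53·5.67×10⁻⁸·0.04676·1.382×10⁷.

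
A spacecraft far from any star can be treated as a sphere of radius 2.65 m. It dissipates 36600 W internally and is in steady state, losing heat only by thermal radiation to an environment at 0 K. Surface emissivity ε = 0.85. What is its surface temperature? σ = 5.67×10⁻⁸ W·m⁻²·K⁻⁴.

T ≈ 305 K

Steady state: internal power = radiated power, P = εσA T⁴.
Radiating area A = 4πr² = 88.25 m².
T⁴ = P/(εσA) = 36600/(0.85·5.67×10⁻⁸·88.25) = 8.606×10⁹ K⁴.
T = (8.606×10⁹)^(1/4).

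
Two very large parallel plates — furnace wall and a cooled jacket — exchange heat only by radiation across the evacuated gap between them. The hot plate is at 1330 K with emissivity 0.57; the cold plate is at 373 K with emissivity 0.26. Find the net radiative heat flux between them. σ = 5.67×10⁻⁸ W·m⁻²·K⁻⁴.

For two infinite grey parallel plates, q = σ(T₁⁴ − T₂⁴)/(1/ε₁ + 1/ε₂ − 1).
T₁⁴ − T₂⁴ = 3.129×10¹² − 1.936×10¹⁰ = 3.110×10¹² K⁴.
1/ε₁ + 1/ε₂ − 1 = 1.754 + 3.846 − 1 = 4.601.
q = 5.67×10⁻⁸ × 3.110×10¹² / 4.601.

q ≈ 38300 W/m²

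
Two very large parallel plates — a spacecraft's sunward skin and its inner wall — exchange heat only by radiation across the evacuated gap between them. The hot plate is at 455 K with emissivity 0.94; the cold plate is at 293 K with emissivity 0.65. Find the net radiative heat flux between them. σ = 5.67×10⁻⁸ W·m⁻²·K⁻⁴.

For two infinite grey parallel plates, q = σ(T₁⁴ − T₂⁴)/(1/ε₁ + 1/ε₂ − 1).
T₁⁴ − T₂⁴ = 4.286×10¹⁰ − 7.370×10⁹ = 3.549×10¹⁰ K⁴.
1/ε₁ + 1/ε₂ − 1 = 1.064 + 1.538 − 1 = 1.602.
q = 5.67×10⁻⁸ × 3.549×10¹⁰ / 1.602.

q ≈ 1260 W/m²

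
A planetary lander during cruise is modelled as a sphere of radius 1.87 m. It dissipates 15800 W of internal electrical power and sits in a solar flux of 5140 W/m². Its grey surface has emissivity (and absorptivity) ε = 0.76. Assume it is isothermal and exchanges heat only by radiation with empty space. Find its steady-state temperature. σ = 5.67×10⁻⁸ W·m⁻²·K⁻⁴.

T ≈ 420 K

At steady state, absorbed solar power + internal power = radiated power.
Absorbed: α·S·A_cross = 0.76·5140·10.99 = 42920 W (cross-section πr²).
Total input = 42920 + 15800 = 58720 W.
Radiated: εσ·A_surf·T⁴ with A_surf = 4πr² = 43.94 m².
T⁴ = 58720/(0.76·5.67×10⁻⁸·43.94) = 3.101×10¹⁰ K⁴.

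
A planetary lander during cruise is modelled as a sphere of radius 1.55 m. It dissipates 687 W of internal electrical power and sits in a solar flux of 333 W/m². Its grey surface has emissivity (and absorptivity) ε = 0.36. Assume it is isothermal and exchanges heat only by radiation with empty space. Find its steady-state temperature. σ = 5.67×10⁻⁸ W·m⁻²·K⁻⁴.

At steady state, absorbed solar power + internal power = radiated power.
Absorbed: α·S·A_cross = 0.36·333·7.548 = 904.8 W (cross-section πr²).
Total input = 904.8 + 687 = 1592 W.
Radiated: εσ·A_surf·T⁴ with A_surf = 4πr² = 30.19 m².
T⁴ = 1592/(0.36·5.67×10⁻⁸·30.19) = 2.583×10⁹ K⁴.

T ≈ 225 K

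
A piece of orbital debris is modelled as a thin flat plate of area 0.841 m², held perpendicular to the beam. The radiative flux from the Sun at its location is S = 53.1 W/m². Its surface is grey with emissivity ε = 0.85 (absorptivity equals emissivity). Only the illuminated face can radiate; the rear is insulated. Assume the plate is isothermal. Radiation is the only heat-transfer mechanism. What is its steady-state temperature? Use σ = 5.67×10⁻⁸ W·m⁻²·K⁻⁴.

At equilibrium, absorbed power = emitted power.
Absorbing cross-section = A = 0.8410 m²; emitting surface = A = 0.8410 m² (ratio 1).
εS·A_cross = εσ·A_surf·T⁴  ⇒  T⁴ = S/(1σ)   (ε cancels).
T⁴ = 53.1/(1·5.67×10⁻⁸) = 9.365×10⁸ K⁴.
T = (9.365×10⁸)^(1/4).

T ≈ 175 K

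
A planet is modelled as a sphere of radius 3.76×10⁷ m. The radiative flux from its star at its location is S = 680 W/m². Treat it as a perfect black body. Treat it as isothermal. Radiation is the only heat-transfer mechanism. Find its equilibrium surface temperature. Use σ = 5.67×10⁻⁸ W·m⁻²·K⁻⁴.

T ≈ 234 K

At equilibrium, absorbed power = emitted power.
Absorbing cross-section = πr² = 4.441×10¹⁵ m²; emitting surface = 4πr² = 1.777×10¹⁶ m² (ratio 4).
S·A_cross = εσ·A_surf·T⁴  ⇒  T⁴ = S/(4σ).
T⁴ = 1.00·680/(4·5.67×10⁻⁸) = 2.998×10⁹ K⁴.
T = (2.998×10⁹)^(1/4).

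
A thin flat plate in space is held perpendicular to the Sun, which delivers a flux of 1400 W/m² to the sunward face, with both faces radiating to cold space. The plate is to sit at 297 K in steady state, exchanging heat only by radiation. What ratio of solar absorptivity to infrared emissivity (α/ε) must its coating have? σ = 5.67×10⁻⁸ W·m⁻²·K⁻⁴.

α/ε ≈ 0.630

Balance: αS·A = εσ·2A·T⁴ ⇒ α/ε = 2σT⁴/S.
α/ε = 2·5.67×10⁻⁸·(297)⁴/1400 = 2·5.67×10⁻⁸·7.781×10⁹/1400.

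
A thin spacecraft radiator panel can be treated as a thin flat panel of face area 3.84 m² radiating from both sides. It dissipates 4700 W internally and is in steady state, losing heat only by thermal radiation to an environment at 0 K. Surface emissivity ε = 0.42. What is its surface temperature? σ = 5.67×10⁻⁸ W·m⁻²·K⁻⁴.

Steady state: internal power = radiated power, P = εσA T⁴.
Radiating area A = 2·3.84 = 7.680 m².
T⁴ = P/(εσA) = 4700/(0.42·5.67×10⁻⁸·7.680) = 2.570×10¹⁰ K⁴.
T = (2.570×10¹⁰)^(1/4).

T ≈ 400 K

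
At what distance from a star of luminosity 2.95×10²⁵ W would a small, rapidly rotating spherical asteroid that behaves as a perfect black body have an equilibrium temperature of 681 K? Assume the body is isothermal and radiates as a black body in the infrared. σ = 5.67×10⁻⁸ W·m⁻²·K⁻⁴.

For an isothermal black-emitting sphere, (1−a)S·πr² = σ·4πr²·T⁴ ⇒ S = 4σT⁴/(1−a).
S = 4·5.67×10⁻⁸·(681)⁴/1.00 = 48780 W/m².
Flux falls as S = L/(4πd²), so d = √(L/(4πS)) = √(2.95×10²⁵/(4π·48780)).

d ≈ 6.94×10⁹ m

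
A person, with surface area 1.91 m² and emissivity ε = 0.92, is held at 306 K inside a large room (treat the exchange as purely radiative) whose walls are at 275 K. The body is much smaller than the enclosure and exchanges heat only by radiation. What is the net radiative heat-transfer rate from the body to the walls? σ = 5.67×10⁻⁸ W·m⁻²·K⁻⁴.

For a small grey body in a large enclosure: P_net = εσA(T_body⁴ − T_wall⁴).
A = 1.91 m²; T_body⁴ − T_wall⁴ = 8.768×10⁹ − 5.719×10⁹ = 3.049×10⁹ K⁴.
|P_net| = 0.92·5.67×10⁻⁸·1.910·3.049×10⁹.

P_net ≈ 304 W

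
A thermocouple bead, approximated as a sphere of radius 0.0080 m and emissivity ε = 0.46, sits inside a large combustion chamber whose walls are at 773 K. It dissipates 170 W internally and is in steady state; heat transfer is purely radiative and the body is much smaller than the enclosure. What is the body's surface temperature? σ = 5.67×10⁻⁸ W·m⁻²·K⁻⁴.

T ≈ 1710 K

For a small grey body in a large enclosure, net radiated power = εσA(T⁴ − T_w⁴).
Steady state: P = εσA(T⁴ − T_w⁴) with A = 4πr² = 8.042×10⁻⁴ m².
T⁴ = P/(εσA) + T_w⁴ = 170/(0.46·5.67×10⁻⁸·8.042×10⁻⁴) + (773)⁴
    = 8.104×10¹² + 3.570×10¹¹ = 8.461×10¹² K⁴.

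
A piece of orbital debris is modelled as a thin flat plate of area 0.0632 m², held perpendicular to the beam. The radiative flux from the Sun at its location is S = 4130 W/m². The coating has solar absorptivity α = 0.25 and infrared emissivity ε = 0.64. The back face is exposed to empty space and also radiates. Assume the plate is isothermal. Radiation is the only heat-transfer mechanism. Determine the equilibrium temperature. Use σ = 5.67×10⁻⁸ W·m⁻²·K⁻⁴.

At equilibrium, absorbed power = emitted power.
Absorbing cross-section = A = 0.06320 m²; emitting surface = 2A = 0.1264 m² (ratio 2).
αS·A_cross = εσ·A_surf·T⁴  ⇒  T⁴ = αS/(ε·2σ).
T⁴ = 0.250·4130/(0.64·2·5.67×10⁻⁸) = 1.423×10¹⁰ K⁴.
T = (1.423×10¹⁰)^(1/4).

T ≈ 345 K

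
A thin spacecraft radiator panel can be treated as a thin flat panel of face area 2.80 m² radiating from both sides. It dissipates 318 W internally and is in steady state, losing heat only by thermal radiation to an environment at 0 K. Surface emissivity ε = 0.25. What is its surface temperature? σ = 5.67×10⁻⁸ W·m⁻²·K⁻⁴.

T ≈ 252 K

Steady state: internal power = radiated power, P = εσA T⁴.
Radiating area A = 2·2.80 = 5.600 m².
T⁴ = P/(εσA) = 318/(0.25·5.67×10⁻⁸·5.600) = 4.006×10⁹ K⁴.
T = (4.006×10⁹)^(1/4).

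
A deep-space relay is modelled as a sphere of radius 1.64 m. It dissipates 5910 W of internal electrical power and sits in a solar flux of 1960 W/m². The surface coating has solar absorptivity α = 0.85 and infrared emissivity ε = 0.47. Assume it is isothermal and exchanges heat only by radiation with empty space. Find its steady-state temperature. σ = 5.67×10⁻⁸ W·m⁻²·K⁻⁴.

T ≈ 386 K

At steady state, absorbed solar power + internal power = radiated power.
Absorbed: α·S·A_cross = 0.85·1960·8.450 = 14080 W (cross-section πr²).
Total input = 14080 + 5910 = 19990 W.
Radiated: εσ·A_surf·T⁴ with A_surf = 4πr² = 33.80 m².
T⁴ = 19990/(0.47·5.67×10⁻⁸·33.80) = 2.219×10¹⁰ K⁴.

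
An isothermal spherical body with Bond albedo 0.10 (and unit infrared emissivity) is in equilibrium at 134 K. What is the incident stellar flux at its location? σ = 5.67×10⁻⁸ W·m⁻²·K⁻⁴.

(1−a)S·πr² = σ·4πr²·T⁴ ⇒ S = 4σT⁴/(1−a).
S = 4·5.67×10⁻⁸·3.224×10⁸/0.900.

S ≈ 81.2 W/m²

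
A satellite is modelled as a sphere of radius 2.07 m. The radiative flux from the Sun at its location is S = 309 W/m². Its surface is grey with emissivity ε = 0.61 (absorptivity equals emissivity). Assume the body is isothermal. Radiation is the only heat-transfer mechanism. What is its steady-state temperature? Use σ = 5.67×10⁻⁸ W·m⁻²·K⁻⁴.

At equilibrium, absorbed power = emitted power.
Absorbing cross-section = πr² = 13.46 m²; emitting surface = 4πr² = 53.85 m² (ratio 4).
εS·A_cross = εσ·A_surf·T⁴  ⇒  T⁴ = S/(4σ)   (ε cancels).
T⁴ = 309/(4·5.67×10⁻⁸) = 1.362×10⁹ K⁴.
T = (1.362×10⁹)^(1/4).

T ≈ 192 K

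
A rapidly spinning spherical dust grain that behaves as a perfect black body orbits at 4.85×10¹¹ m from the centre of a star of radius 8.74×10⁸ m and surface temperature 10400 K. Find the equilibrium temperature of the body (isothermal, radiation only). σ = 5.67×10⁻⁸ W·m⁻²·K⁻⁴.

T ≈ 312 K

The star's surface emits σT_*⁴; at distance d the flux is S = σT_*⁴(R_*/d)².
S = 5.67×10⁻⁸·(10400)⁴·(8.74×10⁸/4.85×10¹¹)² = 2154 W/m².
For an isothermal sphere T⁴ = (1−a)S/(4σ) = 9.498×10⁹ K⁴.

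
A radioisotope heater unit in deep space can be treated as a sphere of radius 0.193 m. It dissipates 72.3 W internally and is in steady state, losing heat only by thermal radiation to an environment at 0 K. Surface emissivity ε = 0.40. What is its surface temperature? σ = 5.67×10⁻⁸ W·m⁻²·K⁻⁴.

Steady state: internal power = radiated power, P = εσA T⁴.
Radiating area A = 4πr² = 0.4681 m².
T⁴ = P/(εσA) = 72.3/(0.40·5.67×10⁻⁸·0.4681) = 6.810×10⁹ K⁴.
T = (6.810×10⁹)^(1/4).

T ≈ 287 K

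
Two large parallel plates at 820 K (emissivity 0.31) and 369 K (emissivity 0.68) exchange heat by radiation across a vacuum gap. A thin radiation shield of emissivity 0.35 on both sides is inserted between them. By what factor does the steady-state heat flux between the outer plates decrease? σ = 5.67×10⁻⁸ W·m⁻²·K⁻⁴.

factor ≈ 2.28

Without shield: q₀ = σΔ(T⁴)/(1/ε₁+1/ε₂−1) with denominator 3.696.
With shield the two gaps are in series; the resistances add: (1/ε₁+1/ε_s−1)+(1/ε_s+1/ε₂−1) = 5.083+3.328 = 8.411.
Heat-flux ratio q₀/q = 8.411/3.696.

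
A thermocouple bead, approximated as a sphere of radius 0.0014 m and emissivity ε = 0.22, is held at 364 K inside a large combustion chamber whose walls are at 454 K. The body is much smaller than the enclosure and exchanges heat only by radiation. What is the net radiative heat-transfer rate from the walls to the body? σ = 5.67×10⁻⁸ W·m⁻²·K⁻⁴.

For a small grey body in a large enclosure: P_net = εσA(T_body⁴ − T_wall⁴).
A = 4πr² = 2.463×10⁻⁵ m²; T_body⁴ − T_wall⁴ = 1.756×10¹⁰ − 4.248×10¹⁰ = -2.493×10¹⁰ K⁴.
|P_net| = 0.22·5.67×10⁻⁸·2.463×10⁻⁵·2.493×10¹⁰.

P_net ≈ 0.00766 W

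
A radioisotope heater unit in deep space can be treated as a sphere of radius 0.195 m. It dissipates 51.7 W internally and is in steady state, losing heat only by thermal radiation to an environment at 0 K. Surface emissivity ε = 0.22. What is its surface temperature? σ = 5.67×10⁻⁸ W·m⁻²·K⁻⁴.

Steady state: internal power = radiated power, P = εσA T⁴.
Radiating area A = 4πr² = 0.4778 m².
T⁴ = P/(εσA) = 51.7/(0.22·5.67×10⁻⁸·0.4778) = 8.674×10⁹ K⁴.
T = (8.674×10⁹)^(1/4).

T ≈ 305 K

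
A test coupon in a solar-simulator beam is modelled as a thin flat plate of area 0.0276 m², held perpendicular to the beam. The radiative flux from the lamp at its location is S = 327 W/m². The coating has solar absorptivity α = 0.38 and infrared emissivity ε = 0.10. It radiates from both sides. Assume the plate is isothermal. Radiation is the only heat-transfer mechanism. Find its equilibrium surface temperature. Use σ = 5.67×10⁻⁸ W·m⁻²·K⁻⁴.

T ≈ 324 K

At equilibrium, absorbed power = emitted power.
Absorbing cross-section = A = 0.02760 m²; emitting surface = 2A = 0.05520 m² (ratio 2).
αS·A_cross = εσ·A_surf·T⁴  ⇒  T⁴ = αS/(ε·2σ).
T⁴ = 0.380·327/(0.10·2·5.67×10⁻⁸) = 1.096×10¹⁰ K⁴.
T = (1.096×10¹⁰)^(1/4).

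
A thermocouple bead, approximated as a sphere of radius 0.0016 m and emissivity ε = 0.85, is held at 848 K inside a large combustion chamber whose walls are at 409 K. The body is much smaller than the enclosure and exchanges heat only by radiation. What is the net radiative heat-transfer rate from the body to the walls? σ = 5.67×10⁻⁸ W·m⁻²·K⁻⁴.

P_net ≈ 0.758 W

For a small grey body in a large enclosure: P_net = εσA(T_body⁴ − T_wall⁴).
A = 4πr² = 3.217×10⁻⁵ m²; T_body⁴ − T_wall⁴ = 5.171×10¹¹ − 2.798×10¹⁰ = 4.891×10¹¹ K⁴.
|P_net| = 0.85·5.67×10⁻⁸·3.217×10⁻⁵·4.891×10¹¹.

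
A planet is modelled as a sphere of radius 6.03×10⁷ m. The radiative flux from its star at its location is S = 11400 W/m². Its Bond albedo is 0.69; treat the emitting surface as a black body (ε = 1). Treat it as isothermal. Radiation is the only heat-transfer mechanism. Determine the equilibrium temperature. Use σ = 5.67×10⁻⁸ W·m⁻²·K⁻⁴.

T ≈ 353 K

At equilibrium, absorbed power = emitted power.
Absorbing cross-section = πr² = 1.142×10¹⁶ m²; emitting surface = 4πr² = 4.569×10¹⁶ m² (ratio 4).
(1−a)S·A_cross = εσ·A_surf·T⁴  ⇒  T⁴ = (1−a)S/(4σ).
T⁴ = 0.310·11400/(4·5.67×10⁻⁸) = 1.558×10¹⁰ K⁴.
T = (1.558×10¹⁰)^(1/4).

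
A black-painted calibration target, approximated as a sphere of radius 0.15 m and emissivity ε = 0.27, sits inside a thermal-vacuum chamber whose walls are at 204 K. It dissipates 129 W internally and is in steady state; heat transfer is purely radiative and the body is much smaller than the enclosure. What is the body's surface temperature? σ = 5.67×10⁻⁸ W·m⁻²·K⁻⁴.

For a small grey body in a large enclosure, net radiated power = εσA(T⁴ − T_w⁴).
Steady state: P = εσA(T⁴ − T_w⁴) with A = 4πr² = 0.2827 m².
T⁴ = P/(εσA) + T_w⁴ = 129/(0.27·5.67×10⁻⁸·0.2827) + (204)⁴
    = 2.980×10¹⁰ + 1.732×10⁹ = 3.153×10¹⁰ K⁴.

T ≈ 421 K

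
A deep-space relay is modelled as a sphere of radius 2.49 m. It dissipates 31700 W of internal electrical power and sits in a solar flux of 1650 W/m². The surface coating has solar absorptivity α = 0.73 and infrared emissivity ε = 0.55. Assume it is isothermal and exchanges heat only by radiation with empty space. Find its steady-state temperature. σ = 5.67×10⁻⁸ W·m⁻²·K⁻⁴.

T ≈ 388 K

At steady state, absorbed solar power + internal power = radiated power.
Absorbed: α·S·A_cross = 0.73·1650·19.48 = 23460 W (cross-section πr²).
Total input = 23460 + 31700 = 55160 W.
Radiated: εσ·A_surf·T⁴ with A_surf = 4πr² = 77.91 m².
T⁴ = 55160/(0.55·5.67×10⁻⁸·77.91) = 2.270×10¹⁰ K⁴.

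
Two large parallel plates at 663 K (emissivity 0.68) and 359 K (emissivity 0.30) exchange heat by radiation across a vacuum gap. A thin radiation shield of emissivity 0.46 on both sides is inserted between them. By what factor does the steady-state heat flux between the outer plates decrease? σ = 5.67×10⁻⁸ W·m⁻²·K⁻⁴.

Without shield: q₀ = σΔ(T⁴)/(1/ε₁+1/ε₂−1) with denominator 3.804.
With shield the two gaps are in series; the resistances add: (1/ε₁+1/ε_s−1)+(1/ε_s+1/ε₂−1) = 2.645+4.507 = 7.152.
Heat-flux ratio q₀/q = 7.152/3.804.

factor ≈ 1.88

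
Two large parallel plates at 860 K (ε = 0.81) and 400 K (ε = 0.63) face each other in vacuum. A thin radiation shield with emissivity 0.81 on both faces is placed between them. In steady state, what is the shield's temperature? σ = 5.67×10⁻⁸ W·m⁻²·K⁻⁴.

T_s ≈ 749 K

In steady state the net flux on the hot side equals that on the cold side.
σ(T₁⁴−T_s⁴)/D₁ = σ(T_s⁴−T₂⁴)/D₂, with D₁ = 1/ε₁+1/ε_s−1 = 1.469, D₂ = 1/ε_s+1/ε₂−1 = 1.822.
Solve for T_s⁴: T_s⁴ = (D₂·T₁⁴ + D₁·T₂⁴)/(D₁+D₂) = 3.142×10¹¹ K⁴.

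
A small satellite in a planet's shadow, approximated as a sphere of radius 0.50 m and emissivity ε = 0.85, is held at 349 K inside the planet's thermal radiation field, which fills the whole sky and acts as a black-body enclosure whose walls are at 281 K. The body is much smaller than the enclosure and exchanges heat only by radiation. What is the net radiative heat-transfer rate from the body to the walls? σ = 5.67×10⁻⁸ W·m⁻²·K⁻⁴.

For a small grey body in a large enclosure: P_net = εσA(T_body⁴ − T_wall⁴).
A = 4πr² = 3.142 m²; T_body⁴ − T_wall⁴ = 1.484×10¹⁰ − 6.235×10⁹ = 8.601×10⁹ K⁴.
|P_net| = 0.85·5.67×10⁻⁸·3.142·8.601×10⁹.

P_net ≈ 1300 W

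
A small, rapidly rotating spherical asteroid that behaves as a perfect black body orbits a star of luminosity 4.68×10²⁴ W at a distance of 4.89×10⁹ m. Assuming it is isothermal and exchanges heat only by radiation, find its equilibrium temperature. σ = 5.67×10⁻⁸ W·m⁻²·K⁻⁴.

T ≈ 512 K

First find the stellar flux at distance d: S = L/(4πd²) = 4.68×10²⁴/(4π·(4.89×10⁹)²) = 15570 W/m².
For an isothermal sphere, absorbed (1−a)S·πr² = emitted σ·4πr²·T⁴, so T⁴ = (1−a)S/(4σ).
T⁴ = 1.00·15570/(4·5.67×10⁻⁸) = 6.867×10¹⁰ K⁴.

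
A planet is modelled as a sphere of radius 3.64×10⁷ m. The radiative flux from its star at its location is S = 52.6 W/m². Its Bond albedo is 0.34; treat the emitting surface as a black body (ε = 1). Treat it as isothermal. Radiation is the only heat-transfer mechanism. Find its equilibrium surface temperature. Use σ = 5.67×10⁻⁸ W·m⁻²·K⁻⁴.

T ≈ 111 K

At equilibrium, absorbed power = emitted power.
Absorbing cross-section = πr² = 4.162×10¹⁵ m²; emitting surface = 4πr² = 1.665×10¹⁶ m² (ratio 4).
(1−a)S·A_cross = εσ·A_surf·T⁴  ⇒  T⁴ = (1−a)S/(4σ).
T⁴ = 0.660·52.6/(4·5.67×10⁻⁸) = 1.531×10⁸ K⁴.
T = (1.531×10⁸)^(1/4).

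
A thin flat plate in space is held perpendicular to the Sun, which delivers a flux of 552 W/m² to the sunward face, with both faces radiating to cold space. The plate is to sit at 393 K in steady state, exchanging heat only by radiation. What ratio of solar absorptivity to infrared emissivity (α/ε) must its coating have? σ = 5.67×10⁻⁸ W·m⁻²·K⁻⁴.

α/ε ≈ 4.90

Balance: αS·A = εσ·2A·T⁴ ⇒ α/ε = 2σT⁴/S.
α/ε = 2·5.67×10⁻⁸·(393)⁴/552 = 2·5.67×10⁻⁸·2.385×10¹⁰/552.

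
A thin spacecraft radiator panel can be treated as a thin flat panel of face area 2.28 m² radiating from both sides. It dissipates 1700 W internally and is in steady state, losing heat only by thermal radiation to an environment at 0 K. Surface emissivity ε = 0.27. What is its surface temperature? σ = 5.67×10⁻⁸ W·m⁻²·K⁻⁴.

T ≈ 395 K

Steady state: internal power = radiated power, P = εσA T⁴.
Radiating area A = 2·2.28 = 4.560 m².
T⁴ = P/(εσA) = 1700/(0.27·5.67×10⁻⁸·4.560) = 2.435×10¹⁰ K⁴.
T = (2.435×10¹⁰)^(1/4).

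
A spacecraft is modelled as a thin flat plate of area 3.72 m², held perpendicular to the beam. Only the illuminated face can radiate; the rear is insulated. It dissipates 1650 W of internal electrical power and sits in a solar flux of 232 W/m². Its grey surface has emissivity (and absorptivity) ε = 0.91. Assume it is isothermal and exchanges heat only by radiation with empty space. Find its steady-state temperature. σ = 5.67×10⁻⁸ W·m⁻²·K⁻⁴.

At steady state, absorbed solar power + internal power = radiated power.
Absorbed: α·S·A_cross = 0.91·232·3.720 = 785.4 W (cross-section A).
Total input = 785.4 + 1650 = 2435 W.
Radiated: εσ·A_surf·T⁴ with A_surf = A = 3.720 m².
T⁴ = 2435/(0.91·5.67×10⁻⁸·3.720) = 1.269×10¹⁰ K⁴.

T ≈ 336 K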